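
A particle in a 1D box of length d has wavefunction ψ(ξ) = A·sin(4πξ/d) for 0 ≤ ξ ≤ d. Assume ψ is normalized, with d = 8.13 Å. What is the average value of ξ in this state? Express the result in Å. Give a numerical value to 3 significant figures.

By definition ⟨ξ⟩ = ∫ ξ |ψ(ξ)|² dξ.
With ∫₀^d sin²(nπξ/d) dξ = d/2, evaluating both integrals, ⟨ξ⟩ = d/2.
Putting d = 8.13 gives 4.065.

⟨ξ⟩ ≈ 4.07 Å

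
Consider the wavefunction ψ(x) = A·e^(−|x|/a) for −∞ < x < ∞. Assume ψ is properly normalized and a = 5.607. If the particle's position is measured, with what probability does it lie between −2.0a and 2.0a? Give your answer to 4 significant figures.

|ψ|² is the probability density, so P = ∫_{−2.0a}^{2.0a} |ψ|² dx.
Since A² = 1/(a), this is the region integral divided by the full normalization integral.
By symmetry take twice the x ≥ 0 contribution in numerator and denominator; the 2's cancel. In terms of u = x/a (A² and the length scale cancel between numerator and denominator), P = [∫_{0}^{2.0} e^(-2·u) du] / [∫_{0}^{∞} e^(-2·u) du].
Using ∫ e^(-2·u) du = -e^(-2·u)/2, the numerator is 1/2 - e^(-4)/2 and the denominator is 1/2.
Taking the ratio, P = 0.98168.

P ≈ 0.9817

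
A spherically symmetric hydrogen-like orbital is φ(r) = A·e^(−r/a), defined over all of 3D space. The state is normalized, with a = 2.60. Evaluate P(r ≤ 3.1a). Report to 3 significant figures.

With dV = 4πr²dr, the probability is ∫|φ|² dV over r ≤ 3.1a.
Normalization gives A² = 1/(π·a^3).
Let u = r/a; then A², 4π and the length scale all cancel, so P = ∫_{0}^{3.1} u^2·e^(-2·u) du ÷ ∫_{0}^{∞} u^2·e^(-2·u) du.
Using ∫ u^2·e^(-2·u) du = -(2·u^2 + 2·u + 1)·e^(-2·u)/4, the numerator is 1/4 - 1321·e^(-31/5)/200 and the denominator is 1/4.
This evaluates to P = 0.9464.

P ≈ 0.946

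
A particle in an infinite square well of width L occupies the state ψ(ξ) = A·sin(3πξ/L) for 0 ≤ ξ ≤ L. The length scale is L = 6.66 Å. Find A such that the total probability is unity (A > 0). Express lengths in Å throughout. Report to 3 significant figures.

A ≈ 0.548 Å^(-1/2)

We need A² ∫|f|² dξ = 1, taking the integral from 0 to L.
Using sin²θ = (1 − cos 2θ)/2, the integral (without the A² prefactor) comes out to L/2.
Hence A² = 1/[L/2].
With L = 6.66: A² = 0.3003 and A = 0.5480.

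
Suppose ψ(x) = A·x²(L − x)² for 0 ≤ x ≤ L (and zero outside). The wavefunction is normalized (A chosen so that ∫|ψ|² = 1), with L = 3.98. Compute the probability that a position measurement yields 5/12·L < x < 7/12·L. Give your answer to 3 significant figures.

P ≈ 0.395

The probability is P = ∫ |ψ|² dx over [5/12·L, 7/12·L].
Since A² = 1/(L^9/630), this is the region integral divided by the full normalization integral.
In terms of u = x/L (A² and the length scale cancel between numerator and denominator), P = [∫_{5/12}^{7/12} u^4·(1 - u)^4 du] / [∫_{0}^{1} u^4·(1 - u)^4 du].
With ∫ u^4·(1 - u)^4 du = u^5·(70·u^4 - 315·u^3 + 540·u^2 - 420·u + 126)/630 + C, the region integral is ≈ 0.00062752 and the full one is 1/630.
The result is P = 0.3953.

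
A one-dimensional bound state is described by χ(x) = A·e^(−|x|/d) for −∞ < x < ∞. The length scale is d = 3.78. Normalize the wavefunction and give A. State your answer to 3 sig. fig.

We need A² ∫|f|² dx = 1, taking the integral from −∞ to ∞.
Using ∫₀^∞ xⁿ e^(−αx) dx = n!/αⁿ⁺¹, with χ = A·e^(−|x|/d), the integral evaluates to A²·[d].
With d = 3.78: A² = 0.2646 and A = 0.5143.

A ≈ 0.514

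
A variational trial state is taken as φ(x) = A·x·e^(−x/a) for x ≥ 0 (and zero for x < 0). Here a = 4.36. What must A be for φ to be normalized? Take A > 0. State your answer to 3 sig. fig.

We need A² ∫|f|² dx = 1, taking the integral from 0 to ∞.
The integral (without the A² prefactor) comes out to a^3/4.
Plugging in a = 4.36 yields A = 0.2197.

A ≈ 0.220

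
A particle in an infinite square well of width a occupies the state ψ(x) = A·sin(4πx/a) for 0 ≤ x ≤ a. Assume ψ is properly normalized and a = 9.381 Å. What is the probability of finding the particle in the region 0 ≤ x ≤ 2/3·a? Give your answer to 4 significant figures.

P ≈ 0.7011

P = ∫_{0}^{2/3·a} |ψ(x)|² dx.
Since A² = 1/(a/2), this is the region integral divided by the full normalization integral.
Let u = x/a; then A² and the length scale cancel, so P = ∫_{0}^{2/3} sin(4·π·u)^2 du ÷ ∫_{0}^{1} sin(4·π·u)^2 du.
With ∫ sin(4·π·u)^2 du = u/2 - sin(4·π·u)·cos(4·π·u)/(8·π) + C, the region integral is √(3)/(32·π) + 1/3 and the full one is 1/2.
This works out to P = √(3)/(16·π) + 2/3.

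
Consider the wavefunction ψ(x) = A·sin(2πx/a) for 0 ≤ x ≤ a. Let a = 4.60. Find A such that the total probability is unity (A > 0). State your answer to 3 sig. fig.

The normalization condition is ∫|ψ|² dx = 1 from 0 to a.
∫|ψ|² dx = A²·(a/2).
Setting this equal to 1 gives A² = 1/(a/2).
Substituting a = 4.60 gives A² = 0.4348, so A = 0.6594.

A ≈ 0.659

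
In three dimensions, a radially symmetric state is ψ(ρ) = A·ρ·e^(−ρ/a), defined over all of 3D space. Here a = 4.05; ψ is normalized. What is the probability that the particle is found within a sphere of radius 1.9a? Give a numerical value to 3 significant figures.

P = ∫ |ψ|² 4πρ² dρ over ρ ≤ 1.9a.
Normalization gives A² = 1/(3·π·a^5).
In terms of u = ρ/a (A², 4π and the length scale all cancel between numerator and denominator), P = [∫_{0}^{1.9} u^4·e^(-2·u) du] / [∫_{0}^{∞} u^4·e^(-2·u) du].
With ∫ u^4·e^(-2·u) du = -(u^4/2 + u^3 + 3·u^2/2 + 3·u/2 + 3/4)·e^(-2·u) + C, the region integral is ≈ 0.24912 and the full one is 3/4.
Taking the ratio yields P = 0.3322.

P ≈ 0.332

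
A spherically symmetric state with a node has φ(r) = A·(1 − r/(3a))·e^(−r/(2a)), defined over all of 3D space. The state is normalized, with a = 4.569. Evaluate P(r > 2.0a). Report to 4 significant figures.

P = ∫ |φ|² 4πr² dr over r > 2.0a.
Normalization gives A² = 1/(8·π·a^3/3).
In terms of u = r/a (A², 4π and the length scale all cancel between numerator and denominator), P = [∫_{2.0}^{∞} u^2·(1 - u/3)^2·e^(-u) du] / [∫_{0}^{∞} u^2·(1 - u/3)^2·e^(-u) du].
An antiderivative of u^2·(1 - u/3)^2·e^(-u) is (-u^4 + 2·u^3 - 3·u^2 - 6·u - 6)·e^(-u)/9; evaluating from 2.0 to ∞ gives 10·e^(-2)/3, while the full integral is 2/3.
This evaluates to P = 0.67668.

P ≈ 0.6767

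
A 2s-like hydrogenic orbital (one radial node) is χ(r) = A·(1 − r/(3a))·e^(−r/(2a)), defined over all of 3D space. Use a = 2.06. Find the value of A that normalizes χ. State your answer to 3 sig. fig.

A ≈ 0.117

The normalization condition is ∫|χ|² 4πr² dr = 1 from 0 to ∞.
In 3D with spherical symmetry the volume element is 4πr² dr.
Recall ∫₀^∞ r^m e^(−r/β) dr = m!·β^(m+1), the integral (without the A² prefactor) comes out to 8·π·a^3/3.
Hence A² = 1/[8·π·a^3/3].
Plugging in a = 2.06 yields A = 0.1169.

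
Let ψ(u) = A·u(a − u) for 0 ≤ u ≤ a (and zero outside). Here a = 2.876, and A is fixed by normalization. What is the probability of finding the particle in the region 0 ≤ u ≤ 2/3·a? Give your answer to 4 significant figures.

The probability is P = ∫ |ψ|² du over [0, 2/3·a].
The normalization integral ∫|ψ|²du over the whole domain equals a^5/30·A², and A² cancels in the ratio.
Substituting t = u/a, A² and the length scale cancel in the ratio: P = ∫_{0}^{2/3} t^2·(1 - t)^2 dt / ∫_{0}^{1} t^2·(1 - t)^2 dt.
Using ∫ t^2·(1 - t)^2 dt = t^3·(6·t^2 - 15·t + 10)/30, the numerator is 32/1215 and the denominator is 1/30.
Evaluating gives P = 64/81.

P ≈ 0.7901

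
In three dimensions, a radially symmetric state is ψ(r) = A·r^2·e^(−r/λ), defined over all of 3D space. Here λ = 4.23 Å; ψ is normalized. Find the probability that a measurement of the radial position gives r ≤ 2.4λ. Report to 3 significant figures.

With dV = 4πr²dr, the probability is ∫|ψ|² dV over r ≤ 2.4λ.
The full normalization integral is A²·[45·π·λ^7/2] = 1, fixing A².
Substituting u = r/λ, A², 4π and the length scale all cancel in the ratio: P = ∫_{0}^{2.4} u^6·e^(-2·u) du / ∫_{0}^{∞} u^6·e^(-2·u) du.
With ∫ u^6·e^(-2·u) du = -(4·u^6 + 12·u^5 + 30·u^4 + 60·u^3 + 90·u^2 + 90·u + 45)·e^(-2·u)/8 + C, the region integral is ≈ 1.1767 and the full one is 45/8.
This evaluates to P = 0.2092.

P ≈ 0.209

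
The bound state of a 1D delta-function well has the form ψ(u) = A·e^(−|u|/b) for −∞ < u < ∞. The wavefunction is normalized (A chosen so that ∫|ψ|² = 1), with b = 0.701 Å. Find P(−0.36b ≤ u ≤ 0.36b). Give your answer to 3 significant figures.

The probability is P = ∫ |ψ|² du over [−0.36b, 0.36b].
With A² fixed by ∫|ψ|² = 1, i.e. A² = (b)^(−1), substitute and integrate.
Both integrals are even about u = 0, so only the u ≥ 0 halves are needed (the factors of 2 cancel). In terms of t = u/b (A² and the length scale cancel between numerator and denominator), P = [∫_{0}^{0.36} e^(-2·t) dt] / [∫_{0}^{∞} e^(-2·t) dt].
An antiderivative of e^(-2·t) is -e^(-2·t)/2; evaluating from 0 to 0.36 gives 1/2 - e^(-18/25)/2, while the full integral is 1/2.
This works out to P = 0.5132.

P ≈ 0.513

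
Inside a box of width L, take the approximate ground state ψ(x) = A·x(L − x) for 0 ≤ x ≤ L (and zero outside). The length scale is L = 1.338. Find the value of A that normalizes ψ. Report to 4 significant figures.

Require ∫ |ψ|² dx = 1 over the whole domain.
With ψ = A·x(L − x), the integral evaluates to A²·[L^5/30].
Hence A² = 1/[L^5/30].
Plugging in L = 1.338 yields A = 2.6450.

A ≈ 2.645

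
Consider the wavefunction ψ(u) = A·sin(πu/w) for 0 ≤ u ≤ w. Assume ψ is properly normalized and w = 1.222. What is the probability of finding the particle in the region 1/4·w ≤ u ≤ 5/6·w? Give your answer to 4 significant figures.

|ψ|² is the probability density, so P = ∫_{1/4·w}^{5/6·w} |ψ|² du.
With A² fixed by ∫|ψ|² = 1, i.e. A² = (w/2)^(−1), substitute and integrate.
Let t = u/w; then A² and the length scale cancel, so P = ∫_{1/4}^{5/6} sin(π·t)^2 dt ÷ ∫_{0}^{1} sin(π·t)^2 dt.
Using ∫ sin(π·t)^2 dt = t/2 - sin(2·π·t)/(4·π), the numerator is √(3)/(8·π) + 1/(4·π) + 7/24 and the denominator is 1/2.
Taking the ratio, P = (3·√(3) + 6 + 7·π)/(12·π).

P ≈ 0.8803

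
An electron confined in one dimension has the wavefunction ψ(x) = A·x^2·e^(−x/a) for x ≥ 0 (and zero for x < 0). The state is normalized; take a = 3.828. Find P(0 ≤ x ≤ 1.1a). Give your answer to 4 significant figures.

|ψ|² is the probability density, so P = ∫_{0}^{1.1a} |ψ|² dx.
Since A² = 1/(3·a^5/4), this is the region integral divided by the full normalization integral.
Let u = x/a; then A² and the length scale cancel, so P = ∫_{0}^{1.1} u^4·e^(-2·u) du ÷ ∫_{0}^{∞} u^4·e^(-2·u) du.
With ∫ u^4·e^(-2·u) du = -(u^4/2 + u^3 + 3·u^2/2 + 3·u/2 + 3/4)·e^(-2·u) + C, the region integral is ≈ 0.0543722 and the full one is 3/4.
This works out to P = 0.072496.

P ≈ 0.07250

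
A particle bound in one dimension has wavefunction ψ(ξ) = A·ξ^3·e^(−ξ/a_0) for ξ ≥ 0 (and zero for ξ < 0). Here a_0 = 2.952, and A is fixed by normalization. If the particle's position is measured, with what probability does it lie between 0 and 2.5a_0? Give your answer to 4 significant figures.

P = ∫_{0}^{2.5a_0} |ψ(ξ)|² dξ.
With A² fixed by ∫|ψ|² = 1, i.e. A² = (45·a_0^7/8)^(−1), substitute and integrate.
Substituting u = ξ/a_0, A² and the length scale cancel in the ratio: P = ∫_{0}^{2.5} u^6·e^(-2·u) du / ∫_{0}^{∞} u^6·e^(-2·u) du.
Using ∫ u^6·e^(-2·u) du = -(4·u^6 + 12·u^5 + 30·u^4 + 60·u^3 + 90·u^2 + 90·u + 45)·e^(-2·u)/8, the numerator is ≈ 1.33772 and the denominator is 45/8.
Taking the ratio, P = 0.23782.

P ≈ 0.2378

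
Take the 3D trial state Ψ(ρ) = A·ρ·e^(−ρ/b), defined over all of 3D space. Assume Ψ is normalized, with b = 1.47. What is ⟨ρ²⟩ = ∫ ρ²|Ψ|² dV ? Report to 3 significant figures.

⟨ρ^2⟩ ≈ 16.2

The expectation value is the |Ψ|²-weighted average of ρ^2: ∫ ρ^2|Ψ|² 4πρ² dρ.
Recall ∫₀^∞ ρ^m e^(−ρ/β) dρ = m!·β^(m+1), the ratio of the moment integral to the normalization integral gives ⟨ρ²⟩ = 15·b^2/2.
With b = 1.47, ⟨ρ^2⟩ = 16.21.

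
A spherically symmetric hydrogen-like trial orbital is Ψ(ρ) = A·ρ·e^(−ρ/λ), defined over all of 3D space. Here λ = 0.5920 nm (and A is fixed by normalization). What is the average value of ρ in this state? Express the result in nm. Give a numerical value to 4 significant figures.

⟨ρ⟩ ≈ 1.480 nm

By definition ⟨ρ⟩ = ∫ ρ |Ψ(ρ)|² 4πρ² dρ.
The ratio of the moment integral to the normalization integral gives ⟨ρ⟩ = 5·λ/2.
With λ = 0.5920, ⟨ρ⟩ = 1.4800.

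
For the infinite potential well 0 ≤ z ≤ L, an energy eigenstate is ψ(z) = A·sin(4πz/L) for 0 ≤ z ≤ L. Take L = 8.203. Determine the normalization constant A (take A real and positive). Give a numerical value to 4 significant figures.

The normalization condition is ∫|ψ|² dz = 1 from 0 to L.
With ∫₀^L sin²(nπz/L) dz = L/2, with ψ = A·sin(4πz/L), the integral evaluates to A²·[L/2].
Setting this equal to 1 gives A² = 1/(L/2).
Plugging in L = 8.203 yields A = 0.49377.

A ≈ 0.4938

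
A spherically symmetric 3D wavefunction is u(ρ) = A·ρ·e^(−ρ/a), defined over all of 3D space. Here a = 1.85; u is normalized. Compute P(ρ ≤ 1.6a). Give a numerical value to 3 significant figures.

P ≈ 0.219

P = ∫ |u|² 4πρ² dρ over ρ ≤ 1.6a.
Normalization gives A² = 1/(3·π·a^5).
Let t = ρ/a; then A², 4π and the length scale all cancel, so P = ∫_{0}^{1.6} t^4·e^(-2·t) dt ÷ ∫_{0}^{∞} t^4·e^(-2·t) dt.
With ∫ t^4·e^(-2·t) dt = -(t^4/2 + t^3 + 3·t^2/2 + 3·t/2 + 3/4)·e^(-2·t) + C, the region integral is ≈ 0.16454 and the full one is 3/4.
This evaluates to P = 0.2194.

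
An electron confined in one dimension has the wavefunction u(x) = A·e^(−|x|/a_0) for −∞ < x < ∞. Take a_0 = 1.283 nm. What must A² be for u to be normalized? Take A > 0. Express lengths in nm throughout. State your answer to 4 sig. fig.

The normalization condition is ∫|u|² dx = 1 from −∞ to ∞.
The integral (without the A² prefactor) comes out to a_0.
Setting this equal to 1 gives A² = 1/(a_0).
With a_0 = 1.283: A² = 0.77942 and A = 0.88285.

A^2 ≈ 0.7794 nm^(-1)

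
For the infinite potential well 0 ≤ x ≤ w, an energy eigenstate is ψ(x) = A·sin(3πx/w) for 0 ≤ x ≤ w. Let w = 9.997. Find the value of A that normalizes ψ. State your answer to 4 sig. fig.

The normalization condition is ∫|ψ|² dx = 1 from 0 to w.
Carrying out the integral gives A² · w/2.
Substituting w = 9.997 gives A² = 0.20006, so A = 0.44728.

A ≈ 0.4473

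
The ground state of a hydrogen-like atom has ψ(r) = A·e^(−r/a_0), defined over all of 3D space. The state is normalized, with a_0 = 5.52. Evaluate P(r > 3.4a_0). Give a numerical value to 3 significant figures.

P ≈ 0.0344

P = ∫ |ψ|² 4πr² dr over r > 3.4a_0.
Normalization gives A² = 1/(π·a_0^3).
In terms of u = r/a_0 (A², 4π and the length scale all cancel between numerator and denominator), P = [∫_{3.4}^{∞} u^2·e^(-2·u) du] / [∫_{0}^{∞} u^2·e^(-2·u) du].
With ∫ u^2·e^(-2·u) du = -(2·u^2 + 2·u + 1)·e^(-2·u)/4 + C, the region integral is 773·e^(-34/5)/100 and the full one is 1/4.
Taking the ratio yields P = 0.03444.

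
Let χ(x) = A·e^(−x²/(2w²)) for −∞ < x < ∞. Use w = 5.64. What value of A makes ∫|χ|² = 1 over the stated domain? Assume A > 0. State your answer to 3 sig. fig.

Normalization requires ∫|χ|² dx = 1, integrated from −∞ to ∞.
With ∫_{−∞}^{∞} x^(2m) e^(−αx²) dx = (2m−1)!!·√π / (2^m α^(m+1/2)), with χ = A·e^(−x²/(2w²)), the integral evaluates to A²·[√(π)·w].
Setting this equal to 1 gives A² = 1/(√(π)·w).
Plugging in w = 5.64 yields A = 0.3163.

A ≈ 0.316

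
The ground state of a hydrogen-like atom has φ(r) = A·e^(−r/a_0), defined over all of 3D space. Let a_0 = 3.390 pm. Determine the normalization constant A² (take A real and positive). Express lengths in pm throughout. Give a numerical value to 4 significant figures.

A^2 ≈ 0.008171 pm^(-3)

We need A² ∫|f|² 4πr² dr = 1, taking the integral from 0 to ∞.
In 3D with spherical symmetry the volume element is 4πr² dr.
With ∫₀^∞ r^2 e^(−αr) dr = 2!/α^3, ∫|φ|² 4πr² dr = A²·(π·a_0^3).
Hence A² = 1/[π·a_0^3].
With a_0 = 3.390: A² = 0.0081705 and A = 0.090391.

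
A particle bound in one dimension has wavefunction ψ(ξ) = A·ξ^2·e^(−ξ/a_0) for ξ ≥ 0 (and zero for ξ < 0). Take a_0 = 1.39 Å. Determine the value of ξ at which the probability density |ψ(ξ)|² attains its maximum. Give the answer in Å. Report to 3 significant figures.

ξ ≈ 2.78 Å

Differentiate |ψ(ξ)|² with respect to ξ and set to zero.
Solving yields ξ = 2·a_0.
With a_0 = 1.39, the most probable position is 2.780 Å.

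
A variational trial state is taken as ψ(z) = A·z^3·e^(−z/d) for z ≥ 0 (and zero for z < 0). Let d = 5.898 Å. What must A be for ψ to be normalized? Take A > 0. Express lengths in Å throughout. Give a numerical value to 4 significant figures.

We need A² ∫|f|² dz = 1, taking the integral from 0 to ∞.
Using ∫₀^∞ zⁿ e^(−αz) dz = n!/αⁿ⁺¹, the integral (without the A² prefactor) comes out to 45·d^7/8.
So A² = (45·d^7/8)^(−1).
Plugging in d = 5.898 yields A = 0.00084620.

A ≈ 0.0008462 Å^(-7/2)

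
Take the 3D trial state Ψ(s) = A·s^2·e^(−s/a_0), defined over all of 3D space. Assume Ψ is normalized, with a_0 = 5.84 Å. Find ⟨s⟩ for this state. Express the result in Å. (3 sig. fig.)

By definition ⟨s⟩ = ∫ s |Ψ(s)|² 4πs² ds.
Since the A² factors cancel between numerator and denominator, ⟨s⟩ = 7·a_0/2.
Putting a_0 = 5.84 gives 20.44.

⟨s⟩ ≈ 20.4 Å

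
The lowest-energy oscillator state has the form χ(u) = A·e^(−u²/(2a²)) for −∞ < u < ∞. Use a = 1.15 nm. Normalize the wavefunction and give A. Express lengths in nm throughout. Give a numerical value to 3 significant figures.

A ≈ 0.700 nm^(-1/2)

We need A² ∫|f|² du = 1, taking the integral from −∞ to ∞.
Carrying out the integral gives A² · √(π)·a.
So A² = (√(π)·a)^(−1).
With a = 1.15: A² = 0.4906 and A = 0.7004.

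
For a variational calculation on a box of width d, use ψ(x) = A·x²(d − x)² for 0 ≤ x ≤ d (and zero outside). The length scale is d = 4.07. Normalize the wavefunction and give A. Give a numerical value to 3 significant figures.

The normalization condition is ∫|ψ|² dx = 1 from 0 to d.
Expanding the polynomial and integrating term by term, the integral (without the A² prefactor) comes out to d^9/630.
So A² = (d^9/630)^(−1).
With d = 4.07: A² = 0.002056 and A = 0.04534.

A ≈ 0.0453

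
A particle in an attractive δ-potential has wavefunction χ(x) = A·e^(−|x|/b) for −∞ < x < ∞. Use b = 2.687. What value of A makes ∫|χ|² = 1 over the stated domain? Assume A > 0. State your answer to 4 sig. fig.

A ≈ 0.6101

Require ∫ |χ|² dx = 1 over the whole domain.
Recall ∫₀^∞ x^m e^(−x/β) dx = m!·β^(m+1), ∫|χ|² dx = A²·(b).
Setting this equal to 1 gives A² = 1/(b).
Substituting b = 2.687 gives A² = 0.37216, so A = 0.61005.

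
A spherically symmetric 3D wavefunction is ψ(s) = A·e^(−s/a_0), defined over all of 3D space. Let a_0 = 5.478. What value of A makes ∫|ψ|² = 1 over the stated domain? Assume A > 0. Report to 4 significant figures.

The normalization condition is ∫|ψ|² 4πs² ds = 1 from 0 to ∞.
The angular integral contributes 4π, leaving ∫₀^∞ s²|ψ|² ds.
Recall ∫₀^∞ s^m e^(−s/β) ds = m!·β^(m+1), with ψ = A·e^(−s/a_0), the integral evaluates to A²·[π·a_0^3].
Plugging in a_0 = 5.478 yields A = 0.044004.

A ≈ 0.04400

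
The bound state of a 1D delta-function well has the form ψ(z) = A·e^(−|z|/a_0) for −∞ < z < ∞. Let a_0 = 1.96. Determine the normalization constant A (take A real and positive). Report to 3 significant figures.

A ≈ 0.714

Require ∫ |ψ|² dz = 1 over the whole domain.
With ψ = A·e^(−|z|/a_0), the integral evaluates to A²·[a_0].
With a_0 = 1.96: A² = 0.5102 and A = 0.7143.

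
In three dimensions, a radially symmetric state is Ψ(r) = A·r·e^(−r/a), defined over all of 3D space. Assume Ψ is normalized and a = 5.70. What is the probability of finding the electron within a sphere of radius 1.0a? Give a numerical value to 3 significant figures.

P = ∫ |Ψ|² 4πr² dr over r ≤ 1.0a.
Normalization gives A² = 1/(3·π·a^5).
Substituting u = r/a, A², 4π and the length scale all cancel in the ratio: P = ∫_{0}^{1.0} u^4·e^(-2·u) du / ∫_{0}^{∞} u^4·e^(-2·u) du.
An antiderivative of u^4·e^(-2·u) is -(u^4/2 + u^3 + 3·u^2/2 + 3·u/2 + 3/4)·e^(-2·u); evaluating from 0 to 1.0 gives 3/4 - 21·e^(-2)/4, while the full integral is 3/4.
This evaluates to P = 0.05265.

P ≈ 0.0527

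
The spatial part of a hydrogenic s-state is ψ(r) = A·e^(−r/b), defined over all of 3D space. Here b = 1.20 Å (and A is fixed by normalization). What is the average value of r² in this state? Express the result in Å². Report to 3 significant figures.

The expectation value is the |ψ|²-weighted average of r^2: ∫ r^2|ψ|² 4πr² dr.
Recall ∫₀^∞ r^m e^(−r/β) dr = m!·β^(m+1), evaluating both integrals, ⟨r²⟩ = 3·b^2.
Putting b = 1.20 gives 4.320.

⟨r^2⟩ ≈ 4.32 Å^2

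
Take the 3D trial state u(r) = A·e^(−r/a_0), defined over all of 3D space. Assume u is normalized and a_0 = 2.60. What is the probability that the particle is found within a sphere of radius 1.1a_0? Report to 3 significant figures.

P ≈ 0.377

With dV = 4πr²dr, the probability is ∫|u|² dV over r ≤ 1.1a_0.
Normalization gives A² = 1/(π·a_0^3).
Substituting t = r/a_0, A², 4π and the length scale all cancel in the ratio: P = ∫_{0}^{1.1} t^2·e^(-2·t) dt / ∫_{0}^{∞} t^2·e^(-2·t) dt.
Using ∫ t^2·e^(-2·t) dt = -(2·t^2 + 2·t + 1)·e^(-2·t)/4, the numerator is 1/4 - 281·e^(-11/5)/200 and the denominator is 1/4.
Taking the ratio yields P = 0.3773.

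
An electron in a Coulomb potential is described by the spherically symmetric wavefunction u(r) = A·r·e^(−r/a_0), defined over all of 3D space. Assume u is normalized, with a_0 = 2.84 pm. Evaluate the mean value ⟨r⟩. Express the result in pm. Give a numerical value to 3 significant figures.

The expectation value is the |u|²-weighted average of r: ∫ r|u|² 4πr² dr.
With ∫₀^∞ r^5 e^(−αr) dr = 5!/α^6, evaluating both integrals, ⟨r⟩ = 5·a_0/2.
Putting a_0 = 2.84 gives 7.100.

⟨r⟩ ≈ 7.10 pm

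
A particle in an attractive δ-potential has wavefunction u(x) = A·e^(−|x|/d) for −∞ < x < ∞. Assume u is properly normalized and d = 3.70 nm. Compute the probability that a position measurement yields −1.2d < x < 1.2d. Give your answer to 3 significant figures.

P = ∫_{−1.2d}^{1.2d} |u(x)|² dx.
The normalization integral ∫|u|²dx over the whole domain equals d·A², and A² cancels in the ratio.
By symmetry take twice the x ≥ 0 contribution in numerator and denominator; the 2's cancel. In terms of t = x/d (A² and the length scale cancel between numerator and denominator), P = [∫_{0}^{1.2} e^(-2·t) dt] / [∫_{0}^{∞} e^(-2·t) dt].
With ∫ e^(-2·t) dt = -e^(-2·t)/2 + C, the region integral is 1/2 - e^(-12/5)/2 and the full one is 1/2.
Taking the ratio, P = 0.9093.

P ≈ 0.909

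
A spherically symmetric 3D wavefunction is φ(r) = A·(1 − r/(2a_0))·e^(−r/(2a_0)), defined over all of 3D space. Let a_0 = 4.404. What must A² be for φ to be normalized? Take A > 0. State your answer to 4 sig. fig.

A^2 ≈ 0.0004658

The normalization condition is ∫|φ|² 4πr² dr = 1 from 0 to ∞.
Recall ∫₀^∞ r^m e^(−r/β) dr = m!·β^(m+1), with φ = A·(1 − r/(2a_0))·e^(−r/(2a_0)), the integral evaluates to A²·[8·π·a_0^3].
Plugging in a_0 = 4.404 yields A = 0.021583.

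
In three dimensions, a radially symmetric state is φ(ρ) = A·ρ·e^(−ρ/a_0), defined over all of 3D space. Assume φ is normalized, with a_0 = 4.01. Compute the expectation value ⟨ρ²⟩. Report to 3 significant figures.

⟨ρ²⟩ = ∫ ρ^2 |φ|² 4πρ² dρ over the full domain.
The ratio of the moment integral to the normalization integral gives ⟨ρ²⟩ = 15·a_0^2/2.
Putting a_0 = 4.01 gives 120.6.

⟨ρ^2⟩ ≈ 121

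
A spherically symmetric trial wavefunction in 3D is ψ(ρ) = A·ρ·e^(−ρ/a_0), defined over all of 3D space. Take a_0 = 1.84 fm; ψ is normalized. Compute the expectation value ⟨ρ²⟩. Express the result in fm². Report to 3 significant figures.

The expectation value is the |ψ|²-weighted average of ρ^2: ∫ ρ^2|ψ|² 4πρ² dρ.
Since the A² factors cancel between numerator and denominator, ⟨ρ²⟩ = 15·a_0^2/2.
With a_0 = 1.84, ⟨ρ^2⟩ = 25.39.

⟨ρ^2⟩ ≈ 25.4 fm^2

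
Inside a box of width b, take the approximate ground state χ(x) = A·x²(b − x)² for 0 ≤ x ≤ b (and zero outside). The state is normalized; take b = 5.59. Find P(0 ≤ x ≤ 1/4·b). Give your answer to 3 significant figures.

The probability is P = ∫ |χ|² dx over [0, 1/4·b].
The normalization integral ∫|χ|²dx over the whole domain equals b^9/630·A², and A² cancels in the ratio.
In terms of u = x/b (A² and the length scale cancel between numerator and denominator), P = [∫_{0}^{1/4} u^4·(1 - u)^4 du] / [∫_{0}^{1} u^4·(1 - u)^4 du].
With ∫ u^4·(1 - u)^4 du = u^5·(70·u^4 - 315·u^3 + 540·u^2 - 420·u + 126)/630 + C, the region integral is ≈ 0.000077662 and the full one is 1/630.
Taking the ratio, P = 0.04893.

P ≈ 0.0489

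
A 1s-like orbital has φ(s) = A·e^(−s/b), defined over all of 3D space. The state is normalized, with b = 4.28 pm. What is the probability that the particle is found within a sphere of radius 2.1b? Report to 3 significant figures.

With dV = 4πs²ds, the probability is ∫|φ|² dV over s ≤ 2.1b.
The full normalization integral is A²·[π·b^3] = 1, fixing A².
Let u = s/b; then A², 4π and the length scale all cancel, so P = ∫_{0}^{2.1} u^2·e^(-2·u) du ÷ ∫_{0}^{∞} u^2·e^(-2·u) du.
An antiderivative of u^2·e^(-2·u) is -(2·u^2 + 2·u + 1)·e^(-2·u)/4; evaluating from 0 to 2.1 gives 1/4 - 701·e^(-21/5)/200, while the full integral is 1/4.
This evaluates to P = 0.7898.

P ≈ 0.790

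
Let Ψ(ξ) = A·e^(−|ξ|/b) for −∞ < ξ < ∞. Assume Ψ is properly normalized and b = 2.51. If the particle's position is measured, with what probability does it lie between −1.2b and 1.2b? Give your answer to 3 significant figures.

|Ψ|² is the probability density, so P = ∫_{−1.2b}^{1.2b} |Ψ|² dξ.
Since A² = 1/(b), this is the region integral divided by the full normalization integral.
By symmetry take twice the ξ ≥ 0 contribution in numerator and denominator; the 2's cancel. Let u = ξ/b; then A² and the length scale cancel, so P = ∫_{0}^{1.2} e^(-2·u) du ÷ ∫_{0}^{∞} e^(-2·u) du.
With ∫ e^(-2·u) du = -e^(-2·u)/2 + C, the region integral is 1/2 - e^(-12/5)/2 and the full one is 1/2.
Taking the ratio, P = 0.9093.

P ≈ 0.909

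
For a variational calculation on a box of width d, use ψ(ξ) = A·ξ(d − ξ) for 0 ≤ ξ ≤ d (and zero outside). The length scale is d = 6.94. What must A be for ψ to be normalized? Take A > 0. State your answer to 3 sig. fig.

The normalization condition is ∫|ψ|² dξ = 1 from 0 to d.
Expanding the polynomial and integrating term by term, carrying out the integral gives A² · d^5/30.
Plugging in d = 6.94 yields A = 0.04317.

A ≈ 0.0432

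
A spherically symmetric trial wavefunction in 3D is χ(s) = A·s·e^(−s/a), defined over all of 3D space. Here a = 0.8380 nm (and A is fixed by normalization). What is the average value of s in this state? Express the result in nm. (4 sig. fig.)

⟨s⟩ = ∫ s |χ|² 4πs² ds over the full domain.
Since the A² factors cancel between numerator and denominator, ⟨s⟩ = 5·a/2.
Putting a = 0.8380 gives 2.0950.

⟨s⟩ ≈ 2.095 nm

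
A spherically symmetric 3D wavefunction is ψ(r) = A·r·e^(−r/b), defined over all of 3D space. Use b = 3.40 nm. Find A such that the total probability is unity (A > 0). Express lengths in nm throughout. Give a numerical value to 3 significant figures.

We need A² ∫|f|² 4πr² dr = 1, taking the integral from 0 to ∞.
In 3D with spherical symmetry the volume element is 4πr² dr.
With ∫₀^∞ r^4 e^(−αr) dr = 4!/α^5, ∫|ψ|² 4πr² dr = A²·(3·π·b^5).
Hence A² = 1/[3·π·b^5].
With b = 3.40: A² = 0.0002335 and A = 0.01528.

A ≈ 0.0153 nm^(-5/2)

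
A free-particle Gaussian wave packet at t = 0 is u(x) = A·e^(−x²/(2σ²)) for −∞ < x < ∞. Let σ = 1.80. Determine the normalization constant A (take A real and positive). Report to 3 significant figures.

A ≈ 0.560

Require ∫ |u|² dx = 1 over the whole domain.
With ∫_{−∞}^{∞} x^(2m) e^(−αx²) dx = (2m−1)!!·√π / (2^m α^(m+1/2)), with u = A·e^(−x²/(2σ²)), the integral evaluates to A²·[√(π)·σ].
So A² = (√(π)·σ)^(−1).
Plugging in σ = 1.80 yields A = 0.5599.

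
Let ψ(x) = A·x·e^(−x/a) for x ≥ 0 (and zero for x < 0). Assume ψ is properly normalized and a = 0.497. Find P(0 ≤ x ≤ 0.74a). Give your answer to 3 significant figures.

P ≈ 0.186

P = ∫_{0}^{0.74a} |ψ(x)|² dx.
The normalization integral ∫|ψ|²dx over the whole domain equals a^3/4·A², and A² cancels in the ratio.
In terms of u = x/a (A² and the length scale cancel between numerator and denominator), P = [∫_{0}^{0.74} u^2·e^(-2·u) du] / [∫_{0}^{∞} u^2·e^(-2·u) du].
With ∫ u^2·e^(-2·u) du = -(2·u^2 + 2·u + 1)·e^(-2·u)/4 + C, the region integral is 1/4 - 4469·e^(-37/25)/5000 and the full one is 1/4.
Evaluating gives P = 0.1861.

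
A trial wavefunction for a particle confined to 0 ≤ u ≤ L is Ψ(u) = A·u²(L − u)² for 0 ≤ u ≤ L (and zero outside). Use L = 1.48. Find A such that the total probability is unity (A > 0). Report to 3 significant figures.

A ≈ 4.30

We need A² ∫|f|² du = 1, taking the integral from 0 to L.
Expanding the polynomial and integrating term by term, with Ψ = A·u²(L − u)², the integral evaluates to A²·[L^9/630].
So A² = (L^9/630)^(−1).
Substituting L = 1.48 gives A² = 18.49, so A = 4.300.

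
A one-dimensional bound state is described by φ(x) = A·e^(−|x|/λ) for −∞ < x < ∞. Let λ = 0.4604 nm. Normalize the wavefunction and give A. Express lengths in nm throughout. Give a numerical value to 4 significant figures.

Require ∫ |φ|² dx = 1 over the whole domain.
Recall ∫₀^∞ x^m e^(−x/β) dx = m!·β^(m+1), ∫|φ|² dx = A²·(λ).
Setting this equal to 1 gives A² = 1/(λ).
With λ = 0.4604: A² = 2.1720 and A = 1.4738.

A ≈ 1.474 nm^(-1/2)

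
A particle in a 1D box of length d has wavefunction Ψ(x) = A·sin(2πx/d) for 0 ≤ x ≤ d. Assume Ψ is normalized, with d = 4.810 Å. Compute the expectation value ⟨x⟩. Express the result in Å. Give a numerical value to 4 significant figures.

By definition ⟨x⟩ = ∫ x |Ψ(x)|² dx.
Since the A² factors cancel between numerator and denominator, ⟨x⟩ = d/2.
Putting d = 4.810 gives 2.4050.

⟨x⟩ ≈ 2.405 Å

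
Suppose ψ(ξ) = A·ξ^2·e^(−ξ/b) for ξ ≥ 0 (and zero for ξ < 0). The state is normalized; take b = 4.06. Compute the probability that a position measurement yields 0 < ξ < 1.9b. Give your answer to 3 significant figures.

P ≈ 0.332

The probability is P = ∫ |ψ|² dξ over [0, 1.9b].
The normalization integral ∫|ψ|²dξ over the whole domain equals 3·b^5/4·A², and A² cancels in the ratio.
Substituting u = ξ/b, A² and the length scale cancel in the ratio: P = ∫_{0}^{1.9} u^4·e^(-2·u) du / ∫_{0}^{∞} u^4·e^(-2·u) du.
Using ∫ u^4·e^(-2·u) du = -(u^4/2 + u^3 + 3·u^2/2 + 3·u/2 + 3/4)·e^(-2·u), the numerator is ≈ 0.24912 and the denominator is 3/4.
Taking the ratio, P = 0.3322.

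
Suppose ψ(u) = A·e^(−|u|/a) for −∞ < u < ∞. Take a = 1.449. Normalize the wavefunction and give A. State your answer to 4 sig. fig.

A ≈ 0.8307

The normalization condition is ∫|ψ|² du = 1 from −∞ to ∞.
With ∫₀^∞ u^0 e^(−αu) du = 0!/α^1, ∫|ψ|² du = A²·(a).
So A² = (a)^(−1).
With a = 1.449: A² = 0.69013 and A = 0.83074.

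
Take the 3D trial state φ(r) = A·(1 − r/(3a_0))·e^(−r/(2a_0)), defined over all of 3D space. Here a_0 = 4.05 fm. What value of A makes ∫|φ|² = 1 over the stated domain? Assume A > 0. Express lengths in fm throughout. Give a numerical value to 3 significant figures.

We need A² ∫|f|² 4πr² dr = 1, taking the integral from 0 to ∞.
In 3D with spherical symmetry the volume element is 4πr² dr.
With ∫₀^∞ r^4 e^(−αr) dr = 4!/α^5, ∫|φ|² 4πr² dr = A²·(8·π·a_0^3/3).
So A² = (8·π·a_0^3/3)^(−1).
With a_0 = 4.05: A² = 0.001797 and A = 0.04239.

A ≈ 0.0424 fm^(-3/2)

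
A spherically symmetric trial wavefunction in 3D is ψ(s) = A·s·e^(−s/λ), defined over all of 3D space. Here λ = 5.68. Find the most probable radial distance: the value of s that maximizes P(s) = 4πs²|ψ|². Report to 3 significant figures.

s ≈ 11.4

Set d/ds [P(s) = 4πs²|ψ|²] = 0 and solve for s > 0.
This gives s = 2·λ.
With λ = 5.68, the most probable radial distance is 11.36.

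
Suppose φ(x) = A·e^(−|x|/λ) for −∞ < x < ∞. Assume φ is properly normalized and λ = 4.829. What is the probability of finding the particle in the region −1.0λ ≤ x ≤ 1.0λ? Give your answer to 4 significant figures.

P = ∫_{−1.0λ}^{1.0λ} |φ(x)|² dx.
With A² fixed by ∫|φ|² = 1, i.e. A² = (λ)^(−1), substitute and integrate.
Both integrals are even about x = 0, so only the x ≥ 0 halves are needed (the factors of 2 cancel). Let u = x/λ; then A² and the length scale cancel, so P = ∫_{0}^{1.0} e^(-2·u) du ÷ ∫_{0}^{∞} e^(-2·u) du.
Using ∫ e^(-2·u) du = -e^(-2·u)/2, the numerator is 1/2 - e^(-2)/2 and the denominator is 1/2.
Evaluating gives P = 0.86466.

P ≈ 0.8647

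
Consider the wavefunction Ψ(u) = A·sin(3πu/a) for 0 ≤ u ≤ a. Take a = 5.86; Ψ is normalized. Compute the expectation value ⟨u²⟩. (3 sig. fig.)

The expectation value is the |Ψ|²-weighted average of u^2: ∫ u^2|Ψ|² du.
With ∫₀^a sin²(nπu/a) du = a/2, evaluating both integrals, ⟨u²⟩ = -a^2/(18·π^2) + a^2/3.
With a = 5.86, ⟨u^2⟩ = 11.25.

⟨u^2⟩ ≈ 11.3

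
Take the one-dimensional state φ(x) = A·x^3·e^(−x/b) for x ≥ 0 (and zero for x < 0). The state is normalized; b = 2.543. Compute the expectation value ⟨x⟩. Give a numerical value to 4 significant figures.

⟨x⟩ = ∫ x |φ|² dx over the full domain.
Recall ∫₀^∞ x^m e^(−x/β) dx = m!·β^(m+1), evaluating both integrals, ⟨x⟩ = 7·b/2.
With b = 2.543, ⟨x⟩ = 8.9005.

⟨x⟩ ≈ 8.901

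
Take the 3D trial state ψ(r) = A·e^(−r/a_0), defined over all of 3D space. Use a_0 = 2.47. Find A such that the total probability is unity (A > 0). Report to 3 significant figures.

A ≈ 0.145

Require ∫ |ψ|² 4πr² dr = 1 over the whole domain.
In 3D with spherical symmetry the volume element is 4πr² dr.
Carrying out the integral gives A² · π·a_0^3.
Hence A² = 1/[π·a_0^3].
With a_0 = 2.47: A² = 0.02112 and A = 0.1453.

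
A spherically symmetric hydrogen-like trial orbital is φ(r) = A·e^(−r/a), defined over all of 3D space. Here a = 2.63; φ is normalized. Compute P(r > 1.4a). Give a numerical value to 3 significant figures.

P ≈ 0.469

P = ∫ |φ|² 4πr² dr over r > 1.4a.
A² is fixed by ∫₀^∞ 4πr²|φ|² dr = 1, i.e. A² = (π·a^3)^(−1).
Substituting u = r/a, A², 4π and the length scale all cancel in the ratio: P = ∫_{1.4}^{∞} u^2·e^(-2·u) du / ∫_{0}^{∞} u^2·e^(-2·u) du.
With ∫ u^2·e^(-2·u) du = -(2·u^2 + 2·u + 1)·e^(-2·u)/4 + C, the region integral is 193·e^(-14/5)/100 and the full one is 1/4.
This evaluates to P = 0.4695.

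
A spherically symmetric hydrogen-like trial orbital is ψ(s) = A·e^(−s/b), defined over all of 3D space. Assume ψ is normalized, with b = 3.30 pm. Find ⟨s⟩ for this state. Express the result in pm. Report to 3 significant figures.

⟨s⟩ ≈ 4.95 pm

By definition ⟨s⟩ = ∫ s |ψ(s)|² 4πs² ds.
Using ∫₀^∞ sⁿ e^(−αs) ds = n!/αⁿ⁺¹, the ratio of the moment integral to the normalization integral gives ⟨s⟩ = 3·b/2.
With b = 3.30, ⟨s⟩ = 4.950.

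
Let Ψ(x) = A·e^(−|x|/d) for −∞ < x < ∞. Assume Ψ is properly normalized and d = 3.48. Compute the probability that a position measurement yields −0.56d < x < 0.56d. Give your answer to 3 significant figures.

P ≈ 0.674

P = ∫_{−0.56d}^{0.56d} |Ψ(x)|² dx.
With A² fixed by ∫|Ψ|² = 1, i.e. A² = (d)^(−1), substitute and integrate.
Both integrals are even about x = 0, so only the x ≥ 0 halves are needed (the factors of 2 cancel). Substituting u = x/d, A² and the length scale cancel in the ratio: P = ∫_{0}^{0.56} e^(-2·u) du / ∫_{0}^{∞} e^(-2·u) du.
Using ∫ e^(-2·u) du = -e^(-2·u)/2, the numerator is 1/2 - e^(-28/25)/2 and the denominator is 1/2.
Taking the ratio, P = 0.6737.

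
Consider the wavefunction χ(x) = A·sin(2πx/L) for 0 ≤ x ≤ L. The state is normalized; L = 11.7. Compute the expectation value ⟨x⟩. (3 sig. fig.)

⟨x⟩ ≈ 5.85

The expectation value is the |χ|²-weighted average of x: ∫ x|χ|² dx.
Using sin²θ = (1 − cos 2θ)/2, since the A² factors cancel between numerator and denominator, ⟨x⟩ = L/2.
Putting L = 11.7 gives 5.850.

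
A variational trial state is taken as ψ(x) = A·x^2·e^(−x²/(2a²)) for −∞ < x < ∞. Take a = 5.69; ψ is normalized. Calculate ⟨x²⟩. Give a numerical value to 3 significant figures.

⟨x^2⟩ ≈ 80.9

By definition ⟨x²⟩ = ∫ x^2 |ψ(x)|² dx.
Evaluating both integrals, ⟨x²⟩ = 5·a^2/2.
With a = 5.69, ⟨x^2⟩ = 80.94.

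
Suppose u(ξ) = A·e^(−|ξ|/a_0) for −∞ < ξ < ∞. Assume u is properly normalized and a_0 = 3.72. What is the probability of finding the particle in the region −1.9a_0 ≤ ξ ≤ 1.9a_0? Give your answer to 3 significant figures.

P ≈ 0.978

|u|² is the probability density, so P = ∫_{−1.9a_0}^{1.9a_0} |u|² dξ.
Since A² = 1/(a_0), this is the region integral divided by the full normalization integral.
Both integrals are even about ξ = 0, so only the ξ ≥ 0 halves are needed (the factors of 2 cancel). Let t = ξ/a_0; then A² and the length scale cancel, so P = ∫_{0}^{1.9} e^(-2·t) dt ÷ ∫_{0}^{∞} e^(-2·t) dt.
With ∫ e^(-2·t) dt = -e^(-2·t)/2 + C, the region integral is 1/2 - e^(-19/5)/2 and the full one is 1/2.
The result is P = 0.9776.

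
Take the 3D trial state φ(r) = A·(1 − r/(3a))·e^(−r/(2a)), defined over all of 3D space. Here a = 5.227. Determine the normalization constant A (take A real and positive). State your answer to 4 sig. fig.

The normalization condition is ∫|φ|² 4πr² dr = 1 from 0 to ∞.
With φ = A·(1 − r/(3a))·e^(−r/(2a)), the integral evaluates to A²·[8·π·a^3/3].
So A² = (8·π·a^3/3)^(−1).
Plugging in a = 5.227 yields A = 0.028911.

A ≈ 0.02891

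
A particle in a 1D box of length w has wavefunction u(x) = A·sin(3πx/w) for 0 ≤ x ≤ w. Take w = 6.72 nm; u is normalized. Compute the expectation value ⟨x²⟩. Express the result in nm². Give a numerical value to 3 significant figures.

The expectation value is the |u|²-weighted average of x^2: ∫ x^2|u|² dx.
With ∫₀^w sin²(nπx/w) dx = w/2, the ratio of the moment integral to the normalization integral gives ⟨x²⟩ = -w^2/(18·π^2) + w^2/3.
With w = 6.72, ⟨x^2⟩ = 14.80.

⟨x^2⟩ ≈ 14.8 nm^2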